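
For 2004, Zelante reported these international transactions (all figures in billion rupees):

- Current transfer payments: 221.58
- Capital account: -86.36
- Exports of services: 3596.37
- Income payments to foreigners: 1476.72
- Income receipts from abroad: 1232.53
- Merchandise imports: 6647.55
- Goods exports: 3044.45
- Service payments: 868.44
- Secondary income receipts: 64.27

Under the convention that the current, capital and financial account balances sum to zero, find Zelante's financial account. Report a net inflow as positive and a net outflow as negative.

Goods balance = 3044.45 - 6647.55 = -3603.10
Services balance = 3596.37 - 868.44 = 2727.93
Trade balance (goods + services) = -3603.10 + 2727.93 = -875.17
Net primary income = 1232.53 - 1476.72 = -244.19
Net secondary income = 64.27 - 221.58 = -157.31
Current account = -875.17 + (-244.19) + (-157.31) = -1276.67
Financial account = -(-1276.67 + (-86.36)) = 1363.03

1363.03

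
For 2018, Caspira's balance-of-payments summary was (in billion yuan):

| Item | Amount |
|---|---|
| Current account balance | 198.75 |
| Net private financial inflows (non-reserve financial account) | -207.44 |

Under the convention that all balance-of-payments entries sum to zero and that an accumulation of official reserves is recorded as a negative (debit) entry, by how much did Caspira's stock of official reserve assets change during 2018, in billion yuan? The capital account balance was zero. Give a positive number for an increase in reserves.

-8.69

Official reserve transactions balance = -(198.75 + (-207.44)) = 8.69
An accumulation of reserves is recorded as a debit (negative entry), so the change in the stock of reserves is the negative of that balance.
Change in official reserves = -(8.69) = -8.69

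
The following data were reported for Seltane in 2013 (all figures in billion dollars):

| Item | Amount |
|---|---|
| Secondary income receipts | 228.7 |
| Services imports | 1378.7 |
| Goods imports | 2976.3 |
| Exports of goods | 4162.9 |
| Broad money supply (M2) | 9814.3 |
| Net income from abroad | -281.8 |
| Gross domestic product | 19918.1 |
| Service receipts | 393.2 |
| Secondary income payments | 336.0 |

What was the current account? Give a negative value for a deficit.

-188.0

Goods balance = 4162.9 - 2976.3 = 1186.6
Services balance = 393.2 - 1378.7 = -985.5
Trade balance (goods + services) = 1186.6 + (-985.5) = 201.1
Net primary income = -281.8
Net secondary income = 228.7 - 336.0 = -107.3
Current account = 201.1 + (-281.8) + (-107.3) = -188.0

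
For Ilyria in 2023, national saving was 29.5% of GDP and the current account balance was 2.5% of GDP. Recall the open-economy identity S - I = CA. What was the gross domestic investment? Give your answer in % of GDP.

S - I = CA (net lending to the rest of the world).
I = S - CA = 29.5 - 2.5 = 27.0

27.0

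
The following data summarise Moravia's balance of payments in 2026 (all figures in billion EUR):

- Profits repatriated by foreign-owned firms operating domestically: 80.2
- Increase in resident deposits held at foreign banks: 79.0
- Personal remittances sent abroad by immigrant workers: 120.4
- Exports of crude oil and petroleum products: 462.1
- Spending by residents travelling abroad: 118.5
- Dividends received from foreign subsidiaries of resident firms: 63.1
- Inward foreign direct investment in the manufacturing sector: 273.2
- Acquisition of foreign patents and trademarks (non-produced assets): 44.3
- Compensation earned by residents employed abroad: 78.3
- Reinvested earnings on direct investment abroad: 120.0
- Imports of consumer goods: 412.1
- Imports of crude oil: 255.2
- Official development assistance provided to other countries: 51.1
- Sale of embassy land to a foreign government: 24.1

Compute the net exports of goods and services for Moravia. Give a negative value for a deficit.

Goods: -255.2 - 412.1 + 462.1 = -205.2
Services: -118.5
Trade balance = -205.2 + (-118.5) = -323.7
(Excluded from the trade balance — primary income: profits repatriated by foreign-owned firms operating domestically 80.2, dividends received from foreign subsidiaries of resident firms 63.1, compensation earned by residents employed abroad 78.3, reinvested earnings on direct investment abroad 120.0; financial account: increase in resident deposits held at foreign banks 79.0, inward foreign direct investment in the manufacturing sector 273.2; secondary income: personal remittances sent abroad by immigrant workers 120.4, official development assistance provided to other countries 51.1; capital account: acquisition of foreign patents and trademarks (non-produced assets) 44.3, sale of embassy land to a foreign government 24.1.)

-323.7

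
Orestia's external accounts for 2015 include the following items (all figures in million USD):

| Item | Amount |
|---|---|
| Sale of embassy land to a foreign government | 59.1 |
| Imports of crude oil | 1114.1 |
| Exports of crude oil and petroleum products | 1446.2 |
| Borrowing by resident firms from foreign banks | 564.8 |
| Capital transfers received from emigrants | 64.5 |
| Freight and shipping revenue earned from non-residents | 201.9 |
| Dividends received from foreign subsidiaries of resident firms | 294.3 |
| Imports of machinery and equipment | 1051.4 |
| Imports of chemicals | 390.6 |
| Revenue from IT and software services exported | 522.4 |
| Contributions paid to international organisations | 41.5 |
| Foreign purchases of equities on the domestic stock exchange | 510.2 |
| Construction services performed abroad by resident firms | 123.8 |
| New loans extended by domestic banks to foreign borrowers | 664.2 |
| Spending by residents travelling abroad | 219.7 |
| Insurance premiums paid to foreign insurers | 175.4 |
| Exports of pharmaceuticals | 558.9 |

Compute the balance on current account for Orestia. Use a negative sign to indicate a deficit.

Goods: 1446.2 - 390.6 + 558.9 - 1114.1 - 1051.4 = -551.0
Services: -175.4 + 201.9 + 123.8 - 219.7 + 522.4 = 453.0
Primary income: 294.3
Secondary income: -41.5
Current account = (-551.0) + 453.0 + 294.3 + (-41.5) = 154.8
(Excluded from the current account — capital account: sale of embassy land to a foreign government 59.1, capital transfers received from emigrants 64.5; financial account: borrowing by resident firms from foreign banks 564.8, foreign purchases of equities on the domestic stock exchange 510.2, new loans extended by domestic banks to foreign borrowers 664.2.)

154.8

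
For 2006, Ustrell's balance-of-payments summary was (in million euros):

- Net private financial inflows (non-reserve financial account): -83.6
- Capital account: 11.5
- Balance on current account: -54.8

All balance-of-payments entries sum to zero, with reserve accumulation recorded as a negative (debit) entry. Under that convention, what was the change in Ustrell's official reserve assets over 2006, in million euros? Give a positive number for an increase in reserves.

-126.9

Official reserve transactions balance = -((-54.8) + 11.5 + (-83.6)) = 126.9
An accumulation of reserves is recorded as a debit (negative entry), so the change in the stock of reserves is the negative of that balance.
Change in official reserves = -(126.9) = -126.9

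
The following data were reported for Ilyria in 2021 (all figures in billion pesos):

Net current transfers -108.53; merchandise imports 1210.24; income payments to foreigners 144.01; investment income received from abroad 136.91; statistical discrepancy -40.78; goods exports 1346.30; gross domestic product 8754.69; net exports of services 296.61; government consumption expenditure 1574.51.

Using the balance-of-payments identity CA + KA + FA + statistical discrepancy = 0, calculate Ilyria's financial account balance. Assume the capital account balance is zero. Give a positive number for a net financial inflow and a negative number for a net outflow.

-276.26

Goods balance = 1346.30 - 1210.24 = 136.06
Services balance = 296.61
Trade balance (goods + services) = 136.06 + 296.61 = 432.67
Net primary income = 136.91 - 144.01 = -7.10
Net secondary income = -108.53
Current account = 432.67 + (-7.10) + (-108.53) = 317.04
Financial account = -(317.04 + (-40.78)) = -276.26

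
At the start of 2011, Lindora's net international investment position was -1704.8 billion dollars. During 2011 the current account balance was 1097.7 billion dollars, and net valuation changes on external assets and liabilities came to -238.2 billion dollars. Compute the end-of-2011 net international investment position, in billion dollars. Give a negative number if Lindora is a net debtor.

Change in NIIP = current account + net valuation change = 1097.7 + (-238.2) = 859.5
End-of-year NIIP = -1704.8 + 859.5 = -845.3

-845.3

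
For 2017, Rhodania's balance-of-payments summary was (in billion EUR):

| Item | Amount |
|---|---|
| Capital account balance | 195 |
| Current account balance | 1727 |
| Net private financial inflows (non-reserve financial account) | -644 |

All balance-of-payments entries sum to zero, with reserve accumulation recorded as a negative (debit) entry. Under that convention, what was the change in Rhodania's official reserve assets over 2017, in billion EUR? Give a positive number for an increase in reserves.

1278

Official reserve transactions balance = -(1727 + 195 + (-644)) = -1278
An accumulation of reserves is recorded as a debit (negative entry), so the change in the stock of reserves is the negative of that balance.
Change in official reserves = -(-1278) = 1278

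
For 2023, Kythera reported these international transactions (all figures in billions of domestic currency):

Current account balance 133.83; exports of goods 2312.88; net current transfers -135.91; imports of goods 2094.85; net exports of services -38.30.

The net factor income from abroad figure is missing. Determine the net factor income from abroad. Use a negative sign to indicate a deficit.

Current account = goods balance + services balance + net primary income + net secondary income
Sum of the known components = 43.82
Net factor income from abroad = CA - (known components) = 133.83 - 43.82 = 90.01

90.01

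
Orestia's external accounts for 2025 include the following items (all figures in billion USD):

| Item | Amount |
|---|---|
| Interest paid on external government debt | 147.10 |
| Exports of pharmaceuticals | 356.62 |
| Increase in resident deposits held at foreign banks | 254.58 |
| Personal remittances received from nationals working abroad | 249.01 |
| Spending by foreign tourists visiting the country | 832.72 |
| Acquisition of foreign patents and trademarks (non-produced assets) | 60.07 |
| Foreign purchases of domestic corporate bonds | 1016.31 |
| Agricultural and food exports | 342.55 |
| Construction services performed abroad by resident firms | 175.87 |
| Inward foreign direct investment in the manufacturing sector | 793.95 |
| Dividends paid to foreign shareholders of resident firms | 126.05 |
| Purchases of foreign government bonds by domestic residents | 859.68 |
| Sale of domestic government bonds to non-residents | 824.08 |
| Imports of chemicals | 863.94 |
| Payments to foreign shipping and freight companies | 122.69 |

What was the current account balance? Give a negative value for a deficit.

696.99

Goods: 356.62 + 342.55 - 863.94 = -164.77
Services: 832.72 - 122.69 + 175.87 = 885.90
Primary income: -147.10 - 126.05 = -273.15
Secondary income: 249.01
Current account = (-164.77) + 885.90 + (-273.15) + 249.01 = 696.99
(Excluded from the current account — financial account: increase in resident deposits held at foreign banks 254.58, foreign purchases of domestic corporate bonds 1016.31, inward foreign direct investment in the manufacturing sector 793.95, purchases of foreign government bonds by domestic residents 859.68, sale of domestic government bonds to non-residents 824.08; capital account: acquisition of foreign patents and trademarks (non-produced assets) 60.07.)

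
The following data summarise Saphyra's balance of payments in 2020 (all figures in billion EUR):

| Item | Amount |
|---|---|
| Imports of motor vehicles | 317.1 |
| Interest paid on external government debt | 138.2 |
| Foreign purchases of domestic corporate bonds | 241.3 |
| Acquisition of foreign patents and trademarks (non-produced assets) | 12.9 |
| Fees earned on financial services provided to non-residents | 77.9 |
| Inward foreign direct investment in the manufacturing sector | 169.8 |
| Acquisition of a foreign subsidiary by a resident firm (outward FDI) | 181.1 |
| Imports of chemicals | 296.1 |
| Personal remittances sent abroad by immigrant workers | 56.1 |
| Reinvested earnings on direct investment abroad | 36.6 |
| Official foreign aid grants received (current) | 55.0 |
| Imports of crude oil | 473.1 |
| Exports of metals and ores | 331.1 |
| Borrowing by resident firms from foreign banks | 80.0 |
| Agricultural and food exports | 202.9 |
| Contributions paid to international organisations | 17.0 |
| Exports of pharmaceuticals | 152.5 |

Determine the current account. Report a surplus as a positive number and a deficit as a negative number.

-441.6

Goods: -296.1 + 331.1 + 152.5 - 473.1 + 202.9 - 317.1 = -399.8
Services: 77.9
Primary income: 36.6 - 138.2 = -101.6
Secondary income: 55.0 - 17.0 - 56.1 = -18.1
Current account = (-399.8) + 77.9 + (-101.6) + (-18.1) = -441.6
(Excluded from the current account — financial account: foreign purchases of domestic corporate bonds 241.3, inward foreign direct investment in the manufacturing sector 169.8, acquisition of a foreign subsidiary by a resident firm (outward FDI) 181.1, borrowing by resident firms from foreign banks 80.0; capital account: acquisition of foreign patents and trademarks (non-produced assets) 12.9.)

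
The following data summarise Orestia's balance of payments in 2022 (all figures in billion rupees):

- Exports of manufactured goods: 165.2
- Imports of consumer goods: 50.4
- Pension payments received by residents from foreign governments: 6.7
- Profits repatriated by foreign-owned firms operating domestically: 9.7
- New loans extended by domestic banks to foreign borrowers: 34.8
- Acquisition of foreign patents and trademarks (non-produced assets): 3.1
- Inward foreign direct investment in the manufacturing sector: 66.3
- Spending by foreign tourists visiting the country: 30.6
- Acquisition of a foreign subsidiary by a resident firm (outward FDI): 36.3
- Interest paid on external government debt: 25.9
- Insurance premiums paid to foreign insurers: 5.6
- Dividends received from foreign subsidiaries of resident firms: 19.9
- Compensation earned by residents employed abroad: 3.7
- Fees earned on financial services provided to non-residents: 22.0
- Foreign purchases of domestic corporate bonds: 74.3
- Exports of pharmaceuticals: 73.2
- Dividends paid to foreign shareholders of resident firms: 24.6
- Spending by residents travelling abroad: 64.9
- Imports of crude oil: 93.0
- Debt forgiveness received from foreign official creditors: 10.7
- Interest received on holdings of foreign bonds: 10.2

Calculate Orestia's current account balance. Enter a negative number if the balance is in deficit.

Goods: -93.0 + 165.2 - 50.4 + 73.2 = 95.0
Services: 22.0 - 5.6 - 64.9 + 30.6 = -17.9
Primary income: -25.9 + 10.2 + 3.7 + 19.9 - 24.6 - 9.7 = -26.4
Secondary income: 6.7
Current account = 95.0 + (-17.9) + (-26.4) + 6.7 = 57.4
(Excluded from the current account — financial account: new loans extended by domestic banks to foreign borrowers 34.8, inward foreign direct investment in the manufacturing sector 66.3, acquisition of a foreign subsidiary by a resident firm (outward FDI) 36.3, foreign purchases of domestic corporate bonds 74.3; capital account: acquisition of foreign patents and trademarks (non-produced assets) 3.1, debt forgiveness received from foreign official creditors 10.7.)

57.4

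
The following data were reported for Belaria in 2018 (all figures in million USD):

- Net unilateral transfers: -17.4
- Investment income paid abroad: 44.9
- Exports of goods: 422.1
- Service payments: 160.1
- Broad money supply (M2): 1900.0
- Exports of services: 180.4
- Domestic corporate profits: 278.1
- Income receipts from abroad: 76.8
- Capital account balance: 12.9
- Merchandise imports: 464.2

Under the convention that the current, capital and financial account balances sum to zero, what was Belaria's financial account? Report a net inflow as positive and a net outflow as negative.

-5.6

Goods balance = 422.1 - 464.2 = -42.1
Services balance = 180.4 - 160.1 = 20.3
Trade balance (goods + services) = -42.1 + 20.3 = -21.8
Net primary income = 76.8 - 44.9 = 31.9
Net secondary income = -17.4
Current account = -21.8 + 31.9 + (-17.4) = -7.3
Financial account = -(-7.3 + 12.9) = -5.6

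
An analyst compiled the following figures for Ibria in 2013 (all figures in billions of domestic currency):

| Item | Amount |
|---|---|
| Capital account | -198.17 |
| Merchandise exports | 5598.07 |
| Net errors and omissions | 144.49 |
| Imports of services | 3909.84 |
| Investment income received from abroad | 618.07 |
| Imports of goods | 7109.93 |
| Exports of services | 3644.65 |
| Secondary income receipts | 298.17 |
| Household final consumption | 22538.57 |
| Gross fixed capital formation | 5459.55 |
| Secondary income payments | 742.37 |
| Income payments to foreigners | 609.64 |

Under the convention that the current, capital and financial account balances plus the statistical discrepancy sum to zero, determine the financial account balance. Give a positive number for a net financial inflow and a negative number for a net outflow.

Goods balance = 5598.07 - 7109.93 = -1511.86
Services balance = 3644.65 - 3909.84 = -265.19
Trade balance (goods + services) = -1511.86 + (-265.19) = -1777.05
Net primary income = 618.07 - 609.64 = 8.43
Net secondary income = 298.17 - 742.37 = -444.20
Current account = -1777.05 + 8.43 + (-444.20) = -2212.82
Financial account = -(-2212.82 + (-198.17) + 144.49) = 2266.50

2266.50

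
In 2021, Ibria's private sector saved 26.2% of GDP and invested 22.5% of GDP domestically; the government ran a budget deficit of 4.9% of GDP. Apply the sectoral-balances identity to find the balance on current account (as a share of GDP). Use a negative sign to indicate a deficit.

-1.2

By the sectoral-balances identity, CA = (S_private - I) + (T - G).
Private balance = 26.2 - 22.5 = 3.7
Government balance (T - G) = -4.9
CA = 3.7 + (-4.9) = -1.2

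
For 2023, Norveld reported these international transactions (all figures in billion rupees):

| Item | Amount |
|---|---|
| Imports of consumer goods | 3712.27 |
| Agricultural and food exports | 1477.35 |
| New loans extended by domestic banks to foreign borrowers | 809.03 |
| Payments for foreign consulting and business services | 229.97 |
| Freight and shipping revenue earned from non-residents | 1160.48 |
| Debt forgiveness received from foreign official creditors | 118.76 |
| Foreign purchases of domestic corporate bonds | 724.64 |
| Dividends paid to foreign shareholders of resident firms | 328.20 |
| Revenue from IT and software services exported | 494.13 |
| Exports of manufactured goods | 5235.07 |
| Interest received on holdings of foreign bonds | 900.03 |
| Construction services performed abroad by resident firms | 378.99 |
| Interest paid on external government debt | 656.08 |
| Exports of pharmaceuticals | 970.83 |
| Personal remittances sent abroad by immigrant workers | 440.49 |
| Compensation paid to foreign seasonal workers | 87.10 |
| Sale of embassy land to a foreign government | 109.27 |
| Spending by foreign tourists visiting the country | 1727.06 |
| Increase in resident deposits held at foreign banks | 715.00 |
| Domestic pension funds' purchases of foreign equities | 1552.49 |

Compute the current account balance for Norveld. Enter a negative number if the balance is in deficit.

Goods: 1477.35 - 3712.27 + 5235.07 + 970.83 = 3970.98
Services: 1727.06 + 1160.48 + 378.99 - 229.97 + 494.13 = 3530.69
Primary income: -87.10 - 656.08 - 328.20 + 900.03 = -171.35
Secondary income: -440.49
Current account = 3970.98 + 3530.69 + (-171.35) + (-440.49) = 6889.83
(Excluded from the current account — financial account: new loans extended by domestic banks to foreign borrowers 809.03, foreign purchases of domestic corporate bonds 724.64, increase in resident deposits held at foreign banks 715.00, domestic pension funds' purchases of foreign equities 1552.49; capital account: debt forgiveness received from foreign official creditors 118.76, sale of embassy land to a foreign government 109.27.)

6889.83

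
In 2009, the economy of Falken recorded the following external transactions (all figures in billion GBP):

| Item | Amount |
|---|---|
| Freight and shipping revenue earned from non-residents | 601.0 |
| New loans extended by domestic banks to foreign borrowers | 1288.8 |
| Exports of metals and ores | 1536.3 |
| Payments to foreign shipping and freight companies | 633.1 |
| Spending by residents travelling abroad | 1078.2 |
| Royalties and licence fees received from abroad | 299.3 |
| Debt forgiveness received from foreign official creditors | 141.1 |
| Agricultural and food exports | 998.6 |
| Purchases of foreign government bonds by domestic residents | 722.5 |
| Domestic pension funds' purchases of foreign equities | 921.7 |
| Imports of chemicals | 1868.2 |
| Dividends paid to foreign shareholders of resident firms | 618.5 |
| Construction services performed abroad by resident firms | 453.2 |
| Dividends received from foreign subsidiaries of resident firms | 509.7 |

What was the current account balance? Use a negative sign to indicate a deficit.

Goods: 1536.3 - 1868.2 + 998.6 = 666.7
Services: -1078.2 + 299.3 - 633.1 + 453.2 + 601.0 = -357.8
Primary income: 509.7 - 618.5 = -108.8
Current account = 666.7 + (-357.8) + (-108.8) = 200.1
(Excluded from the current account — financial account: new loans extended by domestic banks to foreign borrowers 1288.8, purchases of foreign government bonds by domestic residents 722.5, domestic pension funds' purchases of foreign equities 921.7; capital account: debt forgiveness received from foreign official creditors 141.1.)

200.1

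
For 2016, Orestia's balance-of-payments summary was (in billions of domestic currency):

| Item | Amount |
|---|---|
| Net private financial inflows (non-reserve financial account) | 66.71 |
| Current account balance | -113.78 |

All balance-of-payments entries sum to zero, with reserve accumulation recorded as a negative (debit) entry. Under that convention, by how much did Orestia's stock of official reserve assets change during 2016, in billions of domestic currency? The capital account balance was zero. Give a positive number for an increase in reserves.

Official reserve transactions balance = -((-113.78) + 66.71) = 47.07
An accumulation of reserves is recorded as a debit (negative entry), so the change in the stock of reserves is the negative of that balance.
Change in official reserves = -(47.07) = -47.07

-47.07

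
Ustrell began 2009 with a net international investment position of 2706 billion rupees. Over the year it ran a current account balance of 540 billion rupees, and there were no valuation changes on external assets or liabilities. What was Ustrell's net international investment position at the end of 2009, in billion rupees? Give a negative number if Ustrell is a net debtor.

With no valuation effects, change in NIIP = current account = 540
End-of-year NIIP = 2706 + 540 = 3246

3246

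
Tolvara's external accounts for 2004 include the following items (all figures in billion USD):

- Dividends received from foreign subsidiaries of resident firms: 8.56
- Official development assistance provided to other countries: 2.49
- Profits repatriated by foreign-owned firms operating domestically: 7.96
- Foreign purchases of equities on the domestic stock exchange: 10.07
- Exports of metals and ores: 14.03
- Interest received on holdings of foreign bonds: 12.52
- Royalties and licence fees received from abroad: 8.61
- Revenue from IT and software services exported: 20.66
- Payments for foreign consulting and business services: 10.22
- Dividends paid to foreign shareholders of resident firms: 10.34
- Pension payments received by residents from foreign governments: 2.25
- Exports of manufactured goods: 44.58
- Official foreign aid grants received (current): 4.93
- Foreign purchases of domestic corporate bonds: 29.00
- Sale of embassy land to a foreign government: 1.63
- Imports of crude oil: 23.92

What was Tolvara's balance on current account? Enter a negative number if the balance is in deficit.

61.21

Goods: -23.92 + 44.58 + 14.03 = 34.69
Services: 20.66 - 10.22 + 8.61 = 19.05
Primary income: -7.96 + 8.56 - 10.34 + 12.52 = 2.78
Secondary income: 4.93 - 2.49 + 2.25 = 4.69
Current account = 34.69 + 19.05 + 2.78 + 4.69 = 61.21
(Excluded from the current account — financial account: foreign purchases of equities on the domestic stock exchange 10.07, foreign purchases of domestic corporate bonds 29.00; capital account: sale of embassy land to a foreign government 1.63.)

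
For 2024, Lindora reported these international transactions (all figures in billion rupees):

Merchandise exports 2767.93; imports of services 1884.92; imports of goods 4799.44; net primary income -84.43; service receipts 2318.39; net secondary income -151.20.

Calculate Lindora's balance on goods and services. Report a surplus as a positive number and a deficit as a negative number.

Goods balance = 2767.93 - 4799.44 = -2031.51
Services balance = 2318.39 - 1884.92 = 433.47
Trade balance (goods + services) = -2031.51 + 433.47 = -1598.04

-1598.04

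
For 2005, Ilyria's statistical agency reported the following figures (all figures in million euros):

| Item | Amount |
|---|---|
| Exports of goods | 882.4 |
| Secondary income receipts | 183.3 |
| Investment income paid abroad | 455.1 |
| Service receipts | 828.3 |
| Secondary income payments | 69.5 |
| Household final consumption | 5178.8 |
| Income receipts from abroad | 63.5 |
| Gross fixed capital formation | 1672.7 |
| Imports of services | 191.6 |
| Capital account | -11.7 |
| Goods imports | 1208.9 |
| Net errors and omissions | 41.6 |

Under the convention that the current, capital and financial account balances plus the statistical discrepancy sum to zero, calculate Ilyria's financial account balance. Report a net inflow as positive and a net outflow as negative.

Goods balance = 882.4 - 1208.9 = -326.5
Services balance = 828.3 - 191.6 = 636.7
Trade balance (goods + services) = -326.5 + 636.7 = 310.2
Net primary income = 63.5 - 455.1 = -391.6
Net secondary income = 183.3 - 69.5 = 113.8
Current account = 310.2 + (-391.6) + 113.8 = 32.4
Financial account = -(32.4 + (-11.7) + 41.6) = -62.3

-62.3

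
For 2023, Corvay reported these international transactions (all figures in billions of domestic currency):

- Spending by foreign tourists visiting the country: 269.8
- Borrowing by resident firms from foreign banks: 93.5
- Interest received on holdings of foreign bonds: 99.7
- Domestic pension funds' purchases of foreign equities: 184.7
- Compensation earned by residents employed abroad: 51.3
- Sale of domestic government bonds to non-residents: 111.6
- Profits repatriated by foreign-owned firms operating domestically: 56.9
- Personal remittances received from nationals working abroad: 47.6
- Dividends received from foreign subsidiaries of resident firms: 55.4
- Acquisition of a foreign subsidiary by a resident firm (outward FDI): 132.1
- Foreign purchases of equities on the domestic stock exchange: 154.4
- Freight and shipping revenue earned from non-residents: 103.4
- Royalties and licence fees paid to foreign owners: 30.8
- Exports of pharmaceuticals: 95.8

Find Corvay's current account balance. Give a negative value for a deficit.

635.3

Goods: 95.8
Services: 103.4 - 30.8 + 269.8 = 342.4
Primary income: 55.4 - 56.9 + 51.3 + 99.7 = 149.5
Secondary income: 47.6
Current account = 95.8 + 342.4 + 149.5 + 47.6 = 635.3
(Excluded from the current account — financial account: borrowing by resident firms from foreign banks 93.5, domestic pension funds' purchases of foreign equities 184.7, sale of domestic government bonds to non-residents 111.6, acquisition of a foreign subsidiary by a resident firm (outward FDI) 132.1, foreign purchases of equities on the domestic stock exchange 154.4.)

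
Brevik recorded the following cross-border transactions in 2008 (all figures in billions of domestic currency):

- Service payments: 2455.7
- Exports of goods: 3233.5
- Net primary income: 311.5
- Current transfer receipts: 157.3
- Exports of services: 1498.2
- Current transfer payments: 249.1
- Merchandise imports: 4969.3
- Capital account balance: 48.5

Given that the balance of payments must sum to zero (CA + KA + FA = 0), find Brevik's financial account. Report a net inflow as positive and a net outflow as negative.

Goods balance = 3233.5 - 4969.3 = -1735.8
Services balance = 1498.2 - 2455.7 = -957.5
Trade balance (goods + services) = -1735.8 + (-957.5) = -2693.3
Net primary income = 311.5
Net secondary income = 157.3 - 249.1 = -91.8
Current account = -2693.3 + 311.5 + (-91.8) = -2473.6
Financial account = -(-2473.6 + 48.5) = 2425.1

2425.1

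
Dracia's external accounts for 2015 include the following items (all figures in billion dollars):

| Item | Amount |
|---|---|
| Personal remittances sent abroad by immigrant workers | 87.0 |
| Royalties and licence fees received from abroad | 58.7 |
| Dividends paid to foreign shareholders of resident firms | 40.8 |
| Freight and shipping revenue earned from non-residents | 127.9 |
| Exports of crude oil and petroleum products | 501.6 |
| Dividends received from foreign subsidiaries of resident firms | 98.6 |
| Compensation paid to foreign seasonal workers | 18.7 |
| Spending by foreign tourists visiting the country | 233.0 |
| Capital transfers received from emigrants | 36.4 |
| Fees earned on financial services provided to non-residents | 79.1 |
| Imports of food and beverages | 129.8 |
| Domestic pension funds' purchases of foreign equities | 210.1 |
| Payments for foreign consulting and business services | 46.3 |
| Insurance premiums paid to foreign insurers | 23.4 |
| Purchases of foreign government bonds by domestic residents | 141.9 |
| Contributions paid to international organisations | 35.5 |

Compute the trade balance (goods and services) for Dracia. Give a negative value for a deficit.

Goods: 501.6 - 129.8 = 371.8
Services: 58.7 + 233.0 + 79.1 - 23.4 - 46.3 + 127.9 = 429.0
Trade balance = 371.8 + 429.0 = 800.8
(Excluded from the trade balance — secondary income: personal remittances sent abroad by immigrant workers 87.0, contributions paid to international organisations 35.5; primary income: dividends paid to foreign shareholders of resident firms 40.8, dividends received from foreign subsidiaries of resident firms 98.6, compensation paid to foreign seasonal workers 18.7; capital account: capital transfers received from emigrants 36.4; financial account: domestic pension funds' purchases of foreign equities 210.1, purchases of foreign government bonds by domestic residents 141.9.)

800.8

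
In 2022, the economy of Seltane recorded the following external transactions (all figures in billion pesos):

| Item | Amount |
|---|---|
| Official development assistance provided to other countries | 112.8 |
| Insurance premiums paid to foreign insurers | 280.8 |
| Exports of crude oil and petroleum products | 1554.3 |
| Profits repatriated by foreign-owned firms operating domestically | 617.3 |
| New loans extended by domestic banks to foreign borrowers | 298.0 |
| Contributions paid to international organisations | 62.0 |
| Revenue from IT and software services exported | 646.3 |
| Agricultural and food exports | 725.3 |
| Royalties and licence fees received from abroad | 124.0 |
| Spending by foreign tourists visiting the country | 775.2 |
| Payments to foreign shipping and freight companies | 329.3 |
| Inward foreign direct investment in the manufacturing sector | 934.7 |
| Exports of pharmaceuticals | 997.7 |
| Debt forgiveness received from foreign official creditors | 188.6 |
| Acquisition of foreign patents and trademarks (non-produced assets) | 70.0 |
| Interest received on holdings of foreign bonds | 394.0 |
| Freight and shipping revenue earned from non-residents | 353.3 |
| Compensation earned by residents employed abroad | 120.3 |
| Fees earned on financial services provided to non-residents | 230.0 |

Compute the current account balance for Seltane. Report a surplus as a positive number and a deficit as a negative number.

Goods: 997.7 + 1554.3 + 725.3 = 3277.3
Services: 353.3 + 124.0 + 230.0 - 280.8 + 646.3 + 775.2 - 329.3 = 1518.7
Primary income: 394.0 + 120.3 - 617.3 = -103.0
Secondary income: -62.0 - 112.8 = -174.8
Current account = 3277.3 + 1518.7 + (-103.0) + (-174.8) = 4518.2
(Excluded from the current account — financial account: new loans extended by domestic banks to foreign borrowers 298.0, inward foreign direct investment in the manufacturing sector 934.7; capital account: debt forgiveness received from foreign official creditors 188.6, acquisition of foreign patents and trademarks (non-produced assets) 70.0.)

4518.2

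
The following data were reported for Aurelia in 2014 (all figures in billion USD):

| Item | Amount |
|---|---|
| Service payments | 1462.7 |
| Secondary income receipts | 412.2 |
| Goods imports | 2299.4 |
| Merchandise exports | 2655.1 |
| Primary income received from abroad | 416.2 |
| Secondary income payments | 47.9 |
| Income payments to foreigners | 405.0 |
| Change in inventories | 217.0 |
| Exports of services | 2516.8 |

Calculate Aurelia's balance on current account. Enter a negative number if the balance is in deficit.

1785.3

Goods balance = 2655.1 - 2299.4 = 355.7
Services balance = 2516.8 - 1462.7 = 1054.1
Trade balance (goods + services) = 355.7 + 1054.1 = 1409.8
Net primary income = 416.2 - 405.0 = 11.2
Net secondary income = 412.2 - 47.9 = 364.3
Current account = 1409.8 + 11.2 + 364.3 = 1785.3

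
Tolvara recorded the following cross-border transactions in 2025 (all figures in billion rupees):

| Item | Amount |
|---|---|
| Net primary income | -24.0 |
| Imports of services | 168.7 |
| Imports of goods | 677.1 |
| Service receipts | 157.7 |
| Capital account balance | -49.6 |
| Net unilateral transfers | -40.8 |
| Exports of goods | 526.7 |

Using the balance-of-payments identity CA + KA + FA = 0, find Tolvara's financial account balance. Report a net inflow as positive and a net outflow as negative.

Goods balance = 526.7 - 677.1 = -150.4
Services balance = 157.7 - 168.7 = -11.0
Trade balance (goods + services) = -150.4 + (-11.0) = -161.4
Net primary income = -24.0
Net secondary income = -40.8
Current account = -161.4 + (-24.0) + (-40.8) = -226.2
Financial account = -(-226.2 + (-49.6)) = 275.8

275.8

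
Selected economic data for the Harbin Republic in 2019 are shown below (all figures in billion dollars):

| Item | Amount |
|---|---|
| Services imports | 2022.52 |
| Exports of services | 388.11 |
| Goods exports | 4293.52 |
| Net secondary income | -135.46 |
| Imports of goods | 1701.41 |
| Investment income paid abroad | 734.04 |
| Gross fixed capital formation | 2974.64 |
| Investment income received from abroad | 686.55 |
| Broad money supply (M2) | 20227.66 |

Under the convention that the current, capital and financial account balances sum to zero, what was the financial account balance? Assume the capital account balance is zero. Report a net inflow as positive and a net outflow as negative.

Goods balance = 4293.52 - 1701.41 = 2592.11
Services balance = 388.11 - 2022.52 = -1634.41
Trade balance (goods + services) = 2592.11 + (-1634.41) = 957.70
Net primary income = 686.55 - 734.04 = -47.49
Net secondary income = -135.46
Current account = 957.70 + (-47.49) + (-135.46) = 774.75
Financial account = -(774.75) = -774.75

-774.75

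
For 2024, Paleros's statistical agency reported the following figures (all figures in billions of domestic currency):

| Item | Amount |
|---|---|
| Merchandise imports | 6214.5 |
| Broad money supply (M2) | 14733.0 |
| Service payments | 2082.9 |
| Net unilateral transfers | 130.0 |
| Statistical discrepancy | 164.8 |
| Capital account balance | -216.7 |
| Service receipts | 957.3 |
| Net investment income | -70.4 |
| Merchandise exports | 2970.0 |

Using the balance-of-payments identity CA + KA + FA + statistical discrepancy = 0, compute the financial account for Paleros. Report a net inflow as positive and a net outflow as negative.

4362.4

Goods balance = 2970.0 - 6214.5 = -3244.5
Services balance = 957.3 - 2082.9 = -1125.6
Trade balance (goods + services) = -3244.5 + (-1125.6) = -4370.1
Net primary income = -70.4
Net secondary income = 130.0
Current account = -4370.1 + (-70.4) + 130.0 = -4310.5
Financial account = -(-4310.5 + (-216.7) + 164.8) = 4362.4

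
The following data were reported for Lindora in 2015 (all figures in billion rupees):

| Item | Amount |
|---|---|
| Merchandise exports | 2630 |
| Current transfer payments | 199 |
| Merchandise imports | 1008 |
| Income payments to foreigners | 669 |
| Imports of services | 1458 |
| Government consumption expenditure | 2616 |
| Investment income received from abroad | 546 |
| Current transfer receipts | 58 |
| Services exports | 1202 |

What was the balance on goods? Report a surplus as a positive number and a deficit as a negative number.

1622

Goods balance = 2630 - 1008 = 1622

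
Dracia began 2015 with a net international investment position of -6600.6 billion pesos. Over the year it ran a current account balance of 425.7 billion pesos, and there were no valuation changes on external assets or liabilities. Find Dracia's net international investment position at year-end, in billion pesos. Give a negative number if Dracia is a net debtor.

-6174.9

With no valuation effects, change in NIIP = current account = 425.7
End-of-year NIIP = -6600.6 + 425.7 = -6174.9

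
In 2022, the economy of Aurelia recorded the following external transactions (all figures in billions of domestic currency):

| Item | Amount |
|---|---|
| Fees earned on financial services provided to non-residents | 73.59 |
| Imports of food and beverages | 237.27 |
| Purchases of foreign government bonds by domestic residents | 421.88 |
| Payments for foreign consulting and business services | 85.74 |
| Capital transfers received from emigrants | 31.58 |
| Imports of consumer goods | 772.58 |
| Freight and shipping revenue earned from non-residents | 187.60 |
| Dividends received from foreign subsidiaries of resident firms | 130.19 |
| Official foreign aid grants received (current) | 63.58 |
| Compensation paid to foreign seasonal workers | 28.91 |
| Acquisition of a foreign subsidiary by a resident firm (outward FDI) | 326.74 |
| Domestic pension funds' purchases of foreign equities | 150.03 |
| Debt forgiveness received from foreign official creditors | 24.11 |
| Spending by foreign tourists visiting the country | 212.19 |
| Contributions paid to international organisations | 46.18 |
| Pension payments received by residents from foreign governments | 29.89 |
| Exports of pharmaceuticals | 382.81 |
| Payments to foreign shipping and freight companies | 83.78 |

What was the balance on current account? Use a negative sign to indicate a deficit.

Goods: -772.58 - 237.27 + 382.81 = -627.04
Services: 212.19 - 83.78 + 187.60 - 85.74 + 73.59 = 303.86
Primary income: -28.91 + 130.19 = 101.28
Secondary income: -46.18 + 29.89 + 63.58 = 47.29
Current account = (-627.04) + 303.86 + 101.28 + 47.29 = -174.61
(Excluded from the current account — financial account: purchases of foreign government bonds by domestic residents 421.88, acquisition of a foreign subsidiary by a resident firm (outward FDI) 326.74, domestic pension funds' purchases of foreign equities 150.03; capital account: capital transfers received from emigrants 31.58, debt forgiveness received from foreign official creditors 24.11.)

-174.61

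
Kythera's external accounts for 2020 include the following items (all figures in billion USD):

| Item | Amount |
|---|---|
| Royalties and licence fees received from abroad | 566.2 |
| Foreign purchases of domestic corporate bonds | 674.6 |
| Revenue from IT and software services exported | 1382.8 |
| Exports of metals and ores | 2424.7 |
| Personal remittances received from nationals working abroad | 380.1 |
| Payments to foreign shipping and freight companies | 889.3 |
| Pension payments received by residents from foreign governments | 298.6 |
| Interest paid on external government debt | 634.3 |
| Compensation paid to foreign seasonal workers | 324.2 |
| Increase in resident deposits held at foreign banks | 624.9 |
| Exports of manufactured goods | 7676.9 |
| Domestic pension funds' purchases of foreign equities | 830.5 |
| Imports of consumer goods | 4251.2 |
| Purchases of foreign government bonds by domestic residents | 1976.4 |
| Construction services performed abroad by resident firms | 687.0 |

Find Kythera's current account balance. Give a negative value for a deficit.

Goods: 7676.9 + 2424.7 - 4251.2 = 5850.4
Services: -889.3 + 687.0 + 566.2 + 1382.8 = 1746.7
Primary income: -324.2 - 634.3 = -958.5
Secondary income: 298.6 + 380.1 = 678.7
Current account = 5850.4 + 1746.7 + (-958.5) + 678.7 = 7317.3
(Excluded from the current account — financial account: foreign purchases of domestic corporate bonds 674.6, increase in resident deposits held at foreign banks 624.9, domestic pension funds' purchases of foreign equities 830.5, purchases of foreign government bonds by domestic residents 1976.4.)

7317.3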